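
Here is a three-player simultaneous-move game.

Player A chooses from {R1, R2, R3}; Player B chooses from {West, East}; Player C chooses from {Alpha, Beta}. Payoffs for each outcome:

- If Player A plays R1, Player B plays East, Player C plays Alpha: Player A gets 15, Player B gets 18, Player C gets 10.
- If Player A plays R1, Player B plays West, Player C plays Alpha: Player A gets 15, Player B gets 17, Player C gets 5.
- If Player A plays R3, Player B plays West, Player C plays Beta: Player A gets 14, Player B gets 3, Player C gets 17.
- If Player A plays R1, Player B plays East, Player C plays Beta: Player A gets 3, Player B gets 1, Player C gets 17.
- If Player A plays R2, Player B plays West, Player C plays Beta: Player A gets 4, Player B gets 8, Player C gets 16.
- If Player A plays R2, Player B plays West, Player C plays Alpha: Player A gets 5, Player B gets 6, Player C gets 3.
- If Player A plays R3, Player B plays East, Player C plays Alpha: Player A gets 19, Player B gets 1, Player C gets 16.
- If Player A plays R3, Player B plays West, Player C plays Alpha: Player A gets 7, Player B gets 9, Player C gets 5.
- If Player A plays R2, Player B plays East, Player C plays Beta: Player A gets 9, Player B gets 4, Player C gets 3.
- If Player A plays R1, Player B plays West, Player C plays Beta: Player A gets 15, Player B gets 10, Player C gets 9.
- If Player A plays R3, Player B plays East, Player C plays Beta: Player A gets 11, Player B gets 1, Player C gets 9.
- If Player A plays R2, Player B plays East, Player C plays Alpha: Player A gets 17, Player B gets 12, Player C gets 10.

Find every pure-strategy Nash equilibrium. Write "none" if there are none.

Pure NE: (R1, West, Beta)

(R1, West, Alpha): Player B can switch to East (17 → 18). Not NE.
(R1, West, Beta): Player A gets 15, best alternative 14; Player B gets 10, best alternative 1; Player C gets 9, best alternative 5. No profitable deviation — NE.
(R1, East, Alpha): Player A can switch to R2 (15 → 17). Not NE.
(R1, East, Beta): Player A can switch to R2 (3 → 9). Not NE.
(R2, West, Alpha): Player A can switch to R1 (5 → 15). Not NE.
(R2, West, Beta): Player A can switch to R1 (4 → 15). Not NE.
(R2, East, Alpha): Player A can switch to R3 (17 → 19). Not NE.
(R2, East, Beta): Player A can switch to R3 (9 → 11). Not NE.
(R3, West, Alpha): Player A can switch to R1 (7 → 15). Not NE.
(R3, West, Beta): Player A can switch to R1 (14 → 15). Not NE.
(R3, East, Alpha): Player B can switch to West (1 → 9). Not NE.
(The remaining 1 profile has a profitable deviation by the same check.)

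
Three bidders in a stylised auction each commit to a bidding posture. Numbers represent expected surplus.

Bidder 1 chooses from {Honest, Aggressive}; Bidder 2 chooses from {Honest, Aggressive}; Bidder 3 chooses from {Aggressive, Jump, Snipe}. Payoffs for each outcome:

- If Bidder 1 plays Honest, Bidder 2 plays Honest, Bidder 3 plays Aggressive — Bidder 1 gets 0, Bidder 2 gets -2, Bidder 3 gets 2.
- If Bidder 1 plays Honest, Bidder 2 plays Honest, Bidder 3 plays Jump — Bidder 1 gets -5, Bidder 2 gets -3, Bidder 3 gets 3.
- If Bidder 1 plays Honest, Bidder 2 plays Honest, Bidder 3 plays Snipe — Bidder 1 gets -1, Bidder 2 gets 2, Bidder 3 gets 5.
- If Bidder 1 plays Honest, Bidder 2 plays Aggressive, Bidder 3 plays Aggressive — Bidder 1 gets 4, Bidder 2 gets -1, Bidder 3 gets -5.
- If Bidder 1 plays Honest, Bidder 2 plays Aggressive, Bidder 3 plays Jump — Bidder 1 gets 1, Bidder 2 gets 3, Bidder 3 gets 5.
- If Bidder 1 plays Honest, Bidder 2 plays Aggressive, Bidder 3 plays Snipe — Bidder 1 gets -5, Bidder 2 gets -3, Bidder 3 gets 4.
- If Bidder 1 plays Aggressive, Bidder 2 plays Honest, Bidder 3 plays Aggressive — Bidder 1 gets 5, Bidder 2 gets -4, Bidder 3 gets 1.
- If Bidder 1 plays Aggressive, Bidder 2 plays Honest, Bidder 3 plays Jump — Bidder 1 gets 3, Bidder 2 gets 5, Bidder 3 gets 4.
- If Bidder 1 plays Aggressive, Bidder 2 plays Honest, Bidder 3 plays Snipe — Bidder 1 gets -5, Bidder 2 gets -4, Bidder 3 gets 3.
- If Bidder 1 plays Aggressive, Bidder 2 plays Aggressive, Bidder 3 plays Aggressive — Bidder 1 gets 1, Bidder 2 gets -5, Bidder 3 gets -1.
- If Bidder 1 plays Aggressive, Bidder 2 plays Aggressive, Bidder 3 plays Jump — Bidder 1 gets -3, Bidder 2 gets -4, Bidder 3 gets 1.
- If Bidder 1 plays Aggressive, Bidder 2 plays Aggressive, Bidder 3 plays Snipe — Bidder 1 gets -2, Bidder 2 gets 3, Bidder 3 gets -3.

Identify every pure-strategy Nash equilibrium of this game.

Bidder 1 against (Honest, Aggressive): payoffs 0, 5 → best response Aggressive.
Bidder 1 against (Honest, Jump): payoffs -5, 3 → best response Aggressive.
Bidder 1 against (Honest, Snipe): payoffs -1, -5 → best response Honest.
Bidder 1 against (Aggressive, Aggressive): payoffs 4, 1 → best response Honest.
Bidder 1 against (Aggressive, Jump): payoffs 1, -3 → best response Honest.
Bidder 1 against (Aggressive, Snipe): payoffs -5, -2 → best response Aggressive.
Bidder 2 against (Honest, Aggressive): payoffs -2, -1 → best response Aggressive.
Bidder 2 against (Honest, Jump): payoffs -3, 3 → best response Aggressive.
Bidder 2 against (Honest, Snipe): payoffs 2, -3 → best response Honest.
Bidder 2 against (Aggressive, Aggressive): payoffs -4, -5 → best response Honest.
Bidder 2 against (Aggressive, Jump): payoffs 5, -4 → best response Honest.
Bidder 2 against (Aggressive, Snipe): payoffs -4, 3 → best response Aggressive.
Bidder 3 against (Honest, Honest): payoffs 2, 3, 5 → best response Snipe.
Bidder 3 against (Honest, Aggressive): payoffs -5, 5, 4 → best response Jump.
Bidder 3 against (Aggressive, Honest): payoffs 1, 4, 3 → best response Jump.
Bidder 3 against (Aggressive, Aggressive): payoffs -1, 1, -3 → best response Jump.
Mutual best responses: (Honest, Honest, Snipe); (Honest, Aggressive, Jump); (Aggressive, Honest, Jump).

(Honest, Honest, Snipe); (Honest, Aggressive, Jump); (Aggressive, Honest, Jump)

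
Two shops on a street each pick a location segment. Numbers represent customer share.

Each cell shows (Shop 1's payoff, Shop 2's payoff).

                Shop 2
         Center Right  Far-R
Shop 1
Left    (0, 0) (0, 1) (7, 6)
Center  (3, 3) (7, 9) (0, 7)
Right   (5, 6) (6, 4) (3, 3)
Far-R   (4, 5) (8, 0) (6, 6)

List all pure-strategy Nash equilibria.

(Left, Far-R), (Right, Center)

(Left, Center): Shop 1 can switch to Center (0 → 3). Not NE.
(Left, Right): Shop 1 can switch to Center (0 → 7). Not NE.
(Left, Far-R): Shop 1 gets 7, best alternative 6; Shop 2 gets 6, best alternative 1. No profitable deviation — NE.
(Center, Center): Shop 1 can switch to Right (3 → 5). Not NE.
(Center, Right): Shop 1 can switch to Far-R (7 → 8). Not NE.
(Center, Far-R): Shop 1 can switch to Left (0 → 7). Not NE.
(Right, Center): Shop 1 gets 5, best alternative 4; Shop 2 gets 6, best alternative 4. No profitable deviation — NE.
(Right, Right): Shop 1 can switch to Center (6 → 7). Not NE.
(Right, Far-R): Shop 1 can switch to Left (3 → 7). Not NE.
(Far-R, Center): Shop 1 can switch to Right (4 → 5). Not NE.
(Far-R, Right): Shop 2 can switch to Center (0 → 5). Not NE.
(Far-R, Far-R): Shop 1 can switch to Left (6 → 7). Not NE.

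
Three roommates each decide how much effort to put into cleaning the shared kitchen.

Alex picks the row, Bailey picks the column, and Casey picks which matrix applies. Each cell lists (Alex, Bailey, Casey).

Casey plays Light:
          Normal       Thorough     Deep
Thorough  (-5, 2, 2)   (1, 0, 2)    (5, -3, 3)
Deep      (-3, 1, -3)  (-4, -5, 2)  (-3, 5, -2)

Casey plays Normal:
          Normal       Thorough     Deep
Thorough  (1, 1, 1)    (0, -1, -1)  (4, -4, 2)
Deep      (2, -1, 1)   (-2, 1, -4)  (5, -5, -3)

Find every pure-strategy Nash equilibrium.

(Thorough, Normal, Light): Alex can switch to Deep (-5 → -3). Not NE.
(Thorough, Normal, Normal): Alex can switch to Deep (1 → 2). Not NE.
(Thorough, Thorough, Light): Bailey can switch to Normal (0 → 2). Not NE.
(Thorough, Thorough, Normal): Bailey can switch to Normal (-1 → 1). Not NE.
(Thorough, Deep, Light): Bailey can switch to Normal (-3 → 2). Not NE.
(Thorough, Deep, Normal): Alex can switch to Deep (4 → 5). Not NE.
(Deep, Normal, Light): Bailey can switch to Deep (1 → 5). Not NE.
(Deep, Normal, Normal): Bailey can switch to Thorough (-1 → 1). Not NE.
(Deep, Thorough, Light): Alex can switch to Thorough (-4 → 1). Not NE.
(Deep, Thorough, Normal): Alex can switch to Thorough (-2 → 0). Not NE.
(Deep, Deep, Light): Alex can switch to Thorough (-3 → 5). Not NE.
(Deep, Deep, Normal): Bailey can switch to Normal (-5 → -1). Not NE.

none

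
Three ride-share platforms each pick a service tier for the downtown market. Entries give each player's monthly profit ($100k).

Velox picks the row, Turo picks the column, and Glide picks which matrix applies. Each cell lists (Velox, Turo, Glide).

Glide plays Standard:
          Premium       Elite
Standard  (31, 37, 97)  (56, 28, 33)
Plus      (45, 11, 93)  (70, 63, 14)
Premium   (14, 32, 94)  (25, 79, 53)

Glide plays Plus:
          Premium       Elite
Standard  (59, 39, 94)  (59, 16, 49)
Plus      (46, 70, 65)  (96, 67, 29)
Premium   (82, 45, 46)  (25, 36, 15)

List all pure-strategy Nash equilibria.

There is no pure-strategy Nash equilibrium.

(Standard, Premium, Standard): Velox can switch to Plus (31 → 45). Not NE.
(Standard, Premium, Plus): Velox can switch to Premium (59 → 82). Not NE.
(Standard, Elite, Standard): Velox can switch to Plus (56 → 70). Not NE.
(Standard, Elite, Plus): Velox can switch to Plus (59 → 96). Not NE.
(Plus, Premium, Standard): Turo can switch to Elite (11 → 63). Not NE.
(Plus, Premium, Plus): Velox can switch to Standard (46 → 59). Not NE.
(Plus, Elite, Standard): Glide can switch to Plus (14 → 29). Not NE.
(Plus, Elite, Plus): Turo can switch to Premium (67 → 70). Not NE.
(Premium, Premium, Standard): Velox can switch to Standard (14 → 31). Not NE.
(Premium, Premium, Plus): Glide can switch to Standard (46 → 94). Not NE.
(The remaining 2 profiles each have a profitable deviation by the same check.)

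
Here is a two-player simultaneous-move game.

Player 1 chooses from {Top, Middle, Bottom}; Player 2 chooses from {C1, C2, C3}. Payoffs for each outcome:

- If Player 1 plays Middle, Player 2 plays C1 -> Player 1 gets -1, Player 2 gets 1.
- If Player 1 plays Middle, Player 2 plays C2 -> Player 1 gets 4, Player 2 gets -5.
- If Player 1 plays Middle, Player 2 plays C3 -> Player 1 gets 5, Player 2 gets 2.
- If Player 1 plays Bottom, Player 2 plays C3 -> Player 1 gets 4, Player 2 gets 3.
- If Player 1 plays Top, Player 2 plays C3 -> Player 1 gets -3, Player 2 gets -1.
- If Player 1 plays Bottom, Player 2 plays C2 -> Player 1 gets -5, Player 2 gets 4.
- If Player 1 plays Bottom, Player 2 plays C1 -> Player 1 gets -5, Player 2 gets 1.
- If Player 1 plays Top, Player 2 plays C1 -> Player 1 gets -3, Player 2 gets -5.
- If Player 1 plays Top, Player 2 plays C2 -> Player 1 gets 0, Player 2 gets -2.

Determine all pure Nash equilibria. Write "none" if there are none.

Pure NE: (Middle, C3)

Mark each player's best response to every combination of opponents' strategies; a profile where every player is best-responding is a pure Nash equilibrium.
Player 1 against C1: payoffs -3, -1, -5 → best response Middle.
Player 1 against C2: payoffs 0, 4, -5 → best response Middle.
Player 1 against C3: payoffs -3, 5, 4 → best response Middle.
Player 2 against Top: payoffs -5, -2, -1 → best response C3.
Player 2 against Middle: payoffs 1, -5, 2 → best response C3.
Player 2 against Bottom: payoffs 1, 4, 3 → best response C2.
Mutual best responses: (Middle, C3).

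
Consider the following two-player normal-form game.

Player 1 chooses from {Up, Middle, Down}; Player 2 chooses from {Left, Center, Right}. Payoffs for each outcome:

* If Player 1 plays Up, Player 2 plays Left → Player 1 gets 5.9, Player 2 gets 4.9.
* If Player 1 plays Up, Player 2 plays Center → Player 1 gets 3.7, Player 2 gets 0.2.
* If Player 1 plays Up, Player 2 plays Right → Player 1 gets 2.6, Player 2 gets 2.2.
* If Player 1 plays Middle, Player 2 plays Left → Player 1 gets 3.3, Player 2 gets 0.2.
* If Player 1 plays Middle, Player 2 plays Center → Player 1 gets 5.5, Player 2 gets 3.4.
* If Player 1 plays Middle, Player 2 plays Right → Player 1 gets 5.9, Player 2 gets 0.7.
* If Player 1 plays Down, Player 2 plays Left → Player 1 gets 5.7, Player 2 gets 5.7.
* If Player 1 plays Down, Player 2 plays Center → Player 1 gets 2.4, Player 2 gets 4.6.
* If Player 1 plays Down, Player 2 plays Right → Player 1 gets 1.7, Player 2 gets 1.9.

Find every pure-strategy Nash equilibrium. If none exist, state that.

The pure Nash equilibria are (Up, Left) and (Middle, Center).

For each strategy profile, look for a profitable unilateral deviation.
(Up, Left): Player 1 gets 5.9, best alternative 5.7; Player 2 gets 4.9, best alternative 2.2. No profitable deviation — NE.
(Up, Center): Player 1 can switch to Middle (3.7 → 5.5). Not NE.
(Up, Right): Player 1 can switch to Middle (2.6 → 5.9). Not NE.
(Middle, Left): Player 1 can switch to Up (3.3 → 5.9). Not NE.
(Middle, Center): Player 1 gets 5.5, best alternative 3.7; Player 2 gets 3.4, best alternative 0.7. No profitable deviation — NE.
(Middle, Right): Player 2 can switch to Center (0.7 → 3.4). Not NE.
(Down, Left): Player 1 can switch to Up (5.7 → 5.9). Not NE.
(Down, Center): Player 1 can switch to Up (2.4 → 3.7). Not NE.
(Down, Right): Player 1 can switch to Up (1.7 → 2.6). Not NE.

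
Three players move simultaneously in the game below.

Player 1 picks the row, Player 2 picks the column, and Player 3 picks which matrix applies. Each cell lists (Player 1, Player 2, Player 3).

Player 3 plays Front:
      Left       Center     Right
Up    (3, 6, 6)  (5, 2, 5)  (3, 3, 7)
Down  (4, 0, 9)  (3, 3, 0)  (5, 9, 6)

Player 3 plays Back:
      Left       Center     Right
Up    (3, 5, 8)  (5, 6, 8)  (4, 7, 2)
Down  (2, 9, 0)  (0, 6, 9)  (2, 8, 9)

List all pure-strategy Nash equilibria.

Player 1 against (Left, Front): payoffs 3, 4 → best response Down.
Player 1 against (Left, Back): payoffs 3, 2 → best response Up.
Player 1 against (Center, Front): payoffs 5, 3 → best response Up.
Player 1 against (Center, Back): payoffs 5, 0 → best response Up.
Player 1 against (Right, Front): payoffs 3, 5 → best response Down.
Player 1 against (Right, Back): payoffs 4, 2 → best response Up.
Player 2 against (Up, Front): payoffs 6, 2, 3 → best response Left.
Player 2 against (Up, Back): payoffs 5, 6, 7 → best response Right.
Player 2 against (Down, Front): payoffs 0, 3, 9 → best response Right.
Player 2 against (Down, Back): payoffs 9, 6, 8 → best response Left.
Player 3 against (Up, Left): payoffs 6, 8 → best response Back.
Player 3 against (Up, Center): payoffs 5, 8 → best response Back.
Player 3 against (Up, Right): payoffs 7, 2 → best response Front.
Player 3 against (Down, Left): payoffs 9, 0 → best response Front.
Player 3 against (Down, Center): payoffs 0, 9 → best response Back.
Player 3 against (Down, Right): payoffs 6, 9 → best response Back.
No profile is a mutual best response for all players.

none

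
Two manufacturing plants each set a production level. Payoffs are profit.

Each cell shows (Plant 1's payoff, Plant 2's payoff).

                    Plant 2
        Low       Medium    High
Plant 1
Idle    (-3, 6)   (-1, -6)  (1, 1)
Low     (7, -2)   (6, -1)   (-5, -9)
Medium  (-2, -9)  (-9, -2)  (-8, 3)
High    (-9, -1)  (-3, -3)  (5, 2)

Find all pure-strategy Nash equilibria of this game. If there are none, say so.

Check each profile: it is a Nash equilibrium iff no player can strictly gain by switching unilaterally.
(Idle, Low): Plant 1 can switch to Low (-3 → 7). Not NE.
(Idle, Medium): Plant 1 can switch to Low (-1 → 6). Not NE.
(Idle, High): Plant 1 can switch to High (1 → 5). Not NE.
(Low, Low): Plant 2 can switch to Medium (-2 → -1). Not NE.
(Low, Medium): Plant 1 gets 6, best alternative -1; Plant 2 gets -1, best alternative -2. No profitable deviation — NE.
(Low, High): Plant 1 can switch to Idle (-5 → 1). Not NE.
(Medium, Low): Plant 1 can switch to Low (-2 → 7). Not NE.
(Medium, Medium): Plant 1 can switch to Idle (-9 → -1). Not NE.
(Medium, High): Plant 1 can switch to Idle (-8 → 1). Not NE.
(High, Low): Plant 1 can switch to Idle (-9 → -3). Not NE.
(High, Medium): Plant 1 can switch to Idle (-3 → -1). Not NE.
(High, High): Plant 1 gets 5, best alternative 1; Plant 2 gets 2, best alternative -1. No profitable deviation — NE.

Pure-strategy Nash equilibria: (Low, Medium) and (High, High)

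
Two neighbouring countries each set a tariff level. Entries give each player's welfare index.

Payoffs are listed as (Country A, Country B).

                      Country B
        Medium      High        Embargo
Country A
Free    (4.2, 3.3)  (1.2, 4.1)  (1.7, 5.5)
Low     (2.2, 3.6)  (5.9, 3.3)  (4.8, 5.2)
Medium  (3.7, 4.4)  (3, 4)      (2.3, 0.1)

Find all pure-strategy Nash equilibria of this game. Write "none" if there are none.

(Free, Medium): Country B can switch to High (3.3 → 4.1). Not NE.
(Free, High): Country A can switch to Low (1.2 → 5.9). Not NE.
(Free, Embargo): Country A can switch to Low (1.7 → 4.8). Not NE.
(Low, Medium): Country A can switch to Free (2.2 → 4.2). Not NE.
(Low, High): Country B can switch to Medium (3.3 → 3.6). Not NE.
(Low, Embargo): Country A gets 4.8, best alternative 2.3; Country B gets 5.2, best alternative 3.6. No profitable deviation — NE.
(Medium, Medium): Country A can switch to Free (3.7 → 4.2). Not NE.
(Medium, High): Country A can switch to Low (3 → 5.9). Not NE.
(Medium, Embargo): Country A can switch to Low (2.3 → 4.8). Not NE.

(Low, Embargo)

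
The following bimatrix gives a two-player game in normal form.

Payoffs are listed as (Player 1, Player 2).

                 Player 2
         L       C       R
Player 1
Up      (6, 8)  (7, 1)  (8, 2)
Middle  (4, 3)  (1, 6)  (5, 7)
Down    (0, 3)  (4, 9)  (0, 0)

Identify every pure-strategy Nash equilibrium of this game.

Check each profile: it is a Nash equilibrium iff no player can strictly gain by switching unilaterally.
(Up, L): Player 1 gets 6, best alternative 4; Player 2 gets 8, best alternative 2. No profitable deviation — NE.
(Up, C): Player 2 can switch to L (1 → 8). Not NE.
(Up, R): Player 2 can switch to L (2 → 8). Not NE.
(Middle, L): Player 1 can switch to Up (4 → 6). Not NE.
(Middle, C): Player 1 can switch to Up (1 → 7). Not NE.
(Middle, R): Player 1 can switch to Up (5 → 8). Not NE.
(Down, L): Player 1 can switch to Up (0 → 6). Not NE.
(Down, C): Player 1 can switch to Up (4 → 7). Not NE.
(Down, R): Player 1 can switch to Up (0 → 8). Not NE.

Pure NE: (Up, L)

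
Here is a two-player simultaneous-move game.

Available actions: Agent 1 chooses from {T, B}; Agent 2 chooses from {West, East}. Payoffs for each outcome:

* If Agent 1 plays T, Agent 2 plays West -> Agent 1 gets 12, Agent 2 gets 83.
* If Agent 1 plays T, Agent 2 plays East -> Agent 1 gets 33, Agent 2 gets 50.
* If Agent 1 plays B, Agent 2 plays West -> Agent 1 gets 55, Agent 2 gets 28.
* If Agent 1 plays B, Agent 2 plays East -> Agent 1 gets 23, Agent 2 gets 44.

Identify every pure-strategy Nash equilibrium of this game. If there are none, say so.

Agent 1 against West: payoffs 12, 55 → best response B.
Agent 1 against East: payoffs 33, 23 → best response T.
Agent 2 against T: payoffs 83, 50 → best response West.
Agent 2 against B: payoffs 28, 44 → best response East.
No profile is a mutual best response for all players.

There is no pure-strategy Nash equilibrium.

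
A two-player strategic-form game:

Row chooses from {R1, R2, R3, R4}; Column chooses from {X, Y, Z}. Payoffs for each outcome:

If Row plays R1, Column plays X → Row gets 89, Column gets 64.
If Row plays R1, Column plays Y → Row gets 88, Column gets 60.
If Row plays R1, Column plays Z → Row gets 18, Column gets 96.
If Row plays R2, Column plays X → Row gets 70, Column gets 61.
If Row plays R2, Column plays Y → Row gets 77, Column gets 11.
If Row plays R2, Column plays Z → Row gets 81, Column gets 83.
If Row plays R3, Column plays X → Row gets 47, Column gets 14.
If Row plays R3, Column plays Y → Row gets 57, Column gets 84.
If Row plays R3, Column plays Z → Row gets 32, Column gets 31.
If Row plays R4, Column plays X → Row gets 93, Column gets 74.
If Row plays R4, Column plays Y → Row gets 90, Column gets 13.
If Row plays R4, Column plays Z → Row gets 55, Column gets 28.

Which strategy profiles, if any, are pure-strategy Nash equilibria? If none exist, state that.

For each player, find the best response to each opponent profile; mutual best responses are the pure NE.
Row against X: payoffs 89, 70, 47, 93 → best response R4.
Row against Y: payoffs 88, 77, 57, 90 → best response R4.
Row against Z: payoffs 18, 81, 32, 55 → best response R2.
Column against R1: payoffs 64, 60, 96 → best response Z.
Column against R2: payoffs 61, 11, 83 → best response Z.
Column against R3: payoffs 14, 84, 31 → best response Y.
Column against R4: payoffs 74, 13, 28 → best response X.
Mutual best responses: (R2, Z); (R4, X).

Pure-strategy Nash equilibria: (R2, Z); (R4, X)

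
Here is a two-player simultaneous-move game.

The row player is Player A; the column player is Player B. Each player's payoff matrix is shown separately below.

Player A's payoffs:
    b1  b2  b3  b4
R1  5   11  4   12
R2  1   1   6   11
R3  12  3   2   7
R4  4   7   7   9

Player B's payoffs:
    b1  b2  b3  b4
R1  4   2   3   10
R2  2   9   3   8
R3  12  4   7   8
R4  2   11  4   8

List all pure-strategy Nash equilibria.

Player A against b1: payoffs 5, 1, 12, 4 → best response R3.
Player A against b2: payoffs 11, 1, 3, 7 → best response R1.
Player A against b3: payoffs 4, 6, 2, 7 → best response R4.
Player A against b4: payoffs 12, 11, 7, 9 → best response R1.
Player B against R1: payoffs 4, 2, 3, 10 → best response b4.
Player B against R2: payoffs 2, 9, 3, 8 → best response b2.
Player B against R3: payoffs 12, 4, 7, 8 → best response b1.
Player B against R4: payoffs 2, 11, 4, 8 → best response b2.
Mutual best responses: (R1, b4); (R3, b1).

The pure Nash equilibria are (R1, b4) and (R3, b1).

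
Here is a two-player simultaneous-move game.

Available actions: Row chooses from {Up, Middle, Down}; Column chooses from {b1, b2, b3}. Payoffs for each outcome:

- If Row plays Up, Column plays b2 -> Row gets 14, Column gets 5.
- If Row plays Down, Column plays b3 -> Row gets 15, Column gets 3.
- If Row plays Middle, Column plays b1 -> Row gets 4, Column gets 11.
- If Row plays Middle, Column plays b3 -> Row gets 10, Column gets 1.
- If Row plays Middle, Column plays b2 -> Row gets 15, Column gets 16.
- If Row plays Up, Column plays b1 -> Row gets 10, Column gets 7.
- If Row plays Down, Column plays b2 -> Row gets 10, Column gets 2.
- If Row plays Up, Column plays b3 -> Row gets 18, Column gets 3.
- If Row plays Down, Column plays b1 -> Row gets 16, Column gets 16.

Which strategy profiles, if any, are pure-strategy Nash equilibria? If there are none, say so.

Pure-strategy Nash equilibria: (Middle, b2) and (Down, b1)

For each player, find the best response to each opponent profile; mutual best responses are the pure NE.
Row against b1: payoffs 10, 4, 16 → best response Down.
Row against b2: payoffs 14, 15, 10 → best response Middle.
Row against b3: payoffs 18, 10, 15 → best response Up.
Column against Up: payoffs 7, 5, 3 → best response b1.
Column against Middle: payoffs 11, 16, 1 → best response b2.
Column against Down: payoffs 16, 2, 3 → best response b1.
Mutual best responses: (Middle, b2); (Down, b1).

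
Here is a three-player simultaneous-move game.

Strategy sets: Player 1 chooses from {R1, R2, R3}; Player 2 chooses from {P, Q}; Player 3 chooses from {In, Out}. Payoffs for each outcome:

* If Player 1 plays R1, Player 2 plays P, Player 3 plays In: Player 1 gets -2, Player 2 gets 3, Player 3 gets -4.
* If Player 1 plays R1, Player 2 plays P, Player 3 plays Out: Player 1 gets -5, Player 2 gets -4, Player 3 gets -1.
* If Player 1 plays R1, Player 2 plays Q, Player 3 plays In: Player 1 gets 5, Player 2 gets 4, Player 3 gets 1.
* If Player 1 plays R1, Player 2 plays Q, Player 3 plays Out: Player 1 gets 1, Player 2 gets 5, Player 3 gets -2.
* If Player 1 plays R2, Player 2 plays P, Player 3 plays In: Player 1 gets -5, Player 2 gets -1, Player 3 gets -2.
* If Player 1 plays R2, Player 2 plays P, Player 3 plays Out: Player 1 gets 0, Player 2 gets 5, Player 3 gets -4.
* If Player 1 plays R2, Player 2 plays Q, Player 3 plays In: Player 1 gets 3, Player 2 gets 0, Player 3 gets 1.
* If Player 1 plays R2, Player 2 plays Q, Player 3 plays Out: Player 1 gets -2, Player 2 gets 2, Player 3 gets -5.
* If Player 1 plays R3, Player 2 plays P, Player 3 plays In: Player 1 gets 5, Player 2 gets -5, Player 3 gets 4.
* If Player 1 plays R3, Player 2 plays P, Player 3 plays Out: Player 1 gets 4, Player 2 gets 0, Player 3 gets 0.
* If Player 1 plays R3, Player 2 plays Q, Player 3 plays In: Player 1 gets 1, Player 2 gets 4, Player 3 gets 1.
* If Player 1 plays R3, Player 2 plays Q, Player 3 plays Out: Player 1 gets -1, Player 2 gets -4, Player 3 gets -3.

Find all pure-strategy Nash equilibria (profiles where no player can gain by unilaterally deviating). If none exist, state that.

(R1, Q, In)

Player 1 against (P, In): payoffs -2, -5, 5 → best response R3.
Player 1 against (P, Out): payoffs -5, 0, 4 → best response R3.
Player 1 against (Q, In): payoffs 5, 3, 1 → best response R1.
Player 1 against (Q, Out): payoffs 1, -2, -1 → best response R1.
Player 2 against (R1, In): payoffs 3, 4 → best response Q.
Player 2 against (R1, Out): payoffs -4, 5 → best response Q.
Player 2 against (R2, In): payoffs -1, 0 → best response Q.
Player 2 against (R2, Out): payoffs 5, 2 → best response P.
Player 2 against (R3, In): payoffs -5, 4 → best response Q.
Player 2 against (R3, Out): payoffs 0, -4 → best response P.
Player 3 against (R1, P): payoffs -4, -1 → best response Out.
Player 3 against (R1, Q): payoffs 1, -2 → best response In.
Player 3 against (R2, P): payoffs -2, -4 → best response In.
Player 3 against (R2, Q): payoffs 1, -5 → best response In.
Player 3 against (R3, P): payoffs 4, 0 → best response In.
Player 3 against (R3, Q): payoffs 1, -3 → best response In.
Mutual best responses: (R1, Q, In).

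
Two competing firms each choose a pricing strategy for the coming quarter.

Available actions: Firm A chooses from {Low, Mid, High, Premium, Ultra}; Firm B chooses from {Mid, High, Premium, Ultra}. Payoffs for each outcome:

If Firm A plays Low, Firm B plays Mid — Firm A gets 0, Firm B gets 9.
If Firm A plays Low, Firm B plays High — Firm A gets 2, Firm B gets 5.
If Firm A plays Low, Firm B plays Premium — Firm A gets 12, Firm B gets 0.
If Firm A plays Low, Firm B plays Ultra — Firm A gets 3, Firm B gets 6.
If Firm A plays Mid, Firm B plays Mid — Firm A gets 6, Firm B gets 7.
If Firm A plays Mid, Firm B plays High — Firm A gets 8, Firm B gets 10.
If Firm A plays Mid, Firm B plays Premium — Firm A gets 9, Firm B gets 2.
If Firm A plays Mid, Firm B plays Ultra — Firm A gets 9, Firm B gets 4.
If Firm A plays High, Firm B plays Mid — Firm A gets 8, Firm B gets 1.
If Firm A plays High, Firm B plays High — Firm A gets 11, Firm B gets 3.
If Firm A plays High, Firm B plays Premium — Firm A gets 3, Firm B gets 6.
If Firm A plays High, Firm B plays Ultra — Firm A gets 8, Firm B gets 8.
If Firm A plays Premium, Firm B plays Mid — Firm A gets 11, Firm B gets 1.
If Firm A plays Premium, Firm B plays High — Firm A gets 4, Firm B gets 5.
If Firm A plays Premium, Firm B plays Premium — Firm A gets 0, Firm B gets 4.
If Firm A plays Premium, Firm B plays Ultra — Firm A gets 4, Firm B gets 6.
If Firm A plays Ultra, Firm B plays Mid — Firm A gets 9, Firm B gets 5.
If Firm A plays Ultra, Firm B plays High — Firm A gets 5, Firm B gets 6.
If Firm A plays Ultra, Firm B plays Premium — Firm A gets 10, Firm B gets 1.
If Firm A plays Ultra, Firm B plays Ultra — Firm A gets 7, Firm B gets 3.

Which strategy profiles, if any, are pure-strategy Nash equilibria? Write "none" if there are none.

No pure-strategy Nash equilibrium.

For each player, find the best response to each opponent profile; mutual best responses are the pure NE.
Firm A against Mid: payoffs 0, 6, 8, 11, 9 → best response Premium.
Firm A against High: payoffs 2, 8, 11, 4, 5 → best response High.
Firm A against Premium: payoffs 12, 9, 3, 0, 10 → best response Low.
Firm A against Ultra: payoffs 3, 9, 8, 4, 7 → best response Mid.
Firm B against Low: payoffs 9, 5, 0, 6 → best response Mid.
Firm B against Mid: payoffs 7, 10, 2, 4 → best response High.
Firm B against High: payoffs 1, 3, 6, 8 → best response Ultra.
Firm B against Premium: payoffs 1, 5, 4, 6 → best response Ultra.
Firm B against Ultra: payoffs 5, 6, 1, 3 → best response High.
No profile is a mutual best response for all players.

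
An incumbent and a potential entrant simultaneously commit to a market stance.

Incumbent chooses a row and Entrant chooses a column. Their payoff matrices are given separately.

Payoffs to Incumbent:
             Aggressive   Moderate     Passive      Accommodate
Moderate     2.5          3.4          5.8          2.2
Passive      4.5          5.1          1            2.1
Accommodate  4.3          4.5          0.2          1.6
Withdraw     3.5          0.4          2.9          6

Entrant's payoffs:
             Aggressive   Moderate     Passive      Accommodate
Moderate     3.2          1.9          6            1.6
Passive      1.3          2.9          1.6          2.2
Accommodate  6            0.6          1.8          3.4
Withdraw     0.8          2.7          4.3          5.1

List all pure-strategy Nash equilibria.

(Moderate, Aggressive): Incumbent can switch to Passive (2.5 → 4.5). Not NE.
(Moderate, Moderate): Incumbent can switch to Passive (3.4 → 5.1). Not NE.
(Moderate, Passive): Incumbent gets 5.8, best alternative 2.9; Entrant gets 6, best alternative 3.2. No profitable deviation — NE.
(Moderate, Accommodate): Incumbent can switch to Withdraw (2.2 → 6). Not NE.
(Passive, Aggressive): Entrant can switch to Moderate (1.3 → 2.9). Not NE.
(Passive, Moderate): Incumbent gets 5.1, best alternative 4.5; Entrant gets 2.9, best alternative 2.2. No profitable deviation — NE.
(Passive, Passive): Incumbent can switch to Moderate (1 → 5.8). Not NE.
(Passive, Accommodate): Incumbent can switch to Moderate (2.1 → 2.2). Not NE.
(Withdraw, Accommodate): Incumbent gets 6, best alternative 2.2; Entrant gets 5.1, best alternative 4.3. No profitable deviation — NE.
(The remaining 7 profiles each have a profitable deviation by the same check.)

(Moderate, Passive); (Passive, Moderate); (Withdraw, Accommodate)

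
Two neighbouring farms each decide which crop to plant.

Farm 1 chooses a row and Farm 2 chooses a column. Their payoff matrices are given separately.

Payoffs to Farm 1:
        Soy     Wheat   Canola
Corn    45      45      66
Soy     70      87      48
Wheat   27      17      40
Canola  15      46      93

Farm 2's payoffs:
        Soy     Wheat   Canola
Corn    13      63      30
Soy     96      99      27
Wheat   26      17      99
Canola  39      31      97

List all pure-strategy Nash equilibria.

The pure Nash equilibria are (Soy, Wheat) and (Canola, Canola).

(Corn, Soy): Farm 1 can switch to Soy (45 → 70). Not NE.
(Corn, Wheat): Farm 1 can switch to Soy (45 → 87). Not NE.
(Corn, Canola): Farm 1 can switch to Canola (66 → 93). Not NE.
(Soy, Soy): Farm 2 can switch to Wheat (96 → 99). Not NE.
(Soy, Wheat): Farm 1 gets 87, best alternative 46; Farm 2 gets 99, best alternative 96. No profitable deviation — NE.
(Soy, Canola): Farm 1 can switch to Corn (48 → 66). Not NE.
(Wheat, Soy): Farm 1 can switch to Corn (27 → 45). Not NE.
(Wheat, Wheat): Farm 1 can switch to Corn (17 → 45). Not NE.
(Wheat, Canola): Farm 1 can switch to Corn (40 → 66). Not NE.
(Canola, Canola): Farm 1 gets 93, best alternative 66; Farm 2 gets 97, best alternative 39. No profitable deviation — NE.
(The remaining 2 profiles each have a profitable deviation by the same check.)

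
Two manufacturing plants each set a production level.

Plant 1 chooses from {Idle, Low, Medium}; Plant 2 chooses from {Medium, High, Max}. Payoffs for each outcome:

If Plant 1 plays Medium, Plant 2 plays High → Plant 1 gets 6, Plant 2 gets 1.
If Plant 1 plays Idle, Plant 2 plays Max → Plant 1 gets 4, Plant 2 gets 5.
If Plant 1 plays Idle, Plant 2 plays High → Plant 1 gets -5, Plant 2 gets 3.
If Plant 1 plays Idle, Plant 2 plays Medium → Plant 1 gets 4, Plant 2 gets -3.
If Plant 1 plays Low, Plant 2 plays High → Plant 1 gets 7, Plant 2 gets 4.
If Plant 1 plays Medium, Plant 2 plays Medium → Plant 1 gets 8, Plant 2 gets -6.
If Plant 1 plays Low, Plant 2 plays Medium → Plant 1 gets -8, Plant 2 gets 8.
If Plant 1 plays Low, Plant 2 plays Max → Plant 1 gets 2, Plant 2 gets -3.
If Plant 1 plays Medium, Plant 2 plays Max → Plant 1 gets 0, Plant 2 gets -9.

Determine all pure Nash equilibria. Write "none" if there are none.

Plant 1 against Medium: payoffs 4, -8, 8 → best response Medium.
Plant 1 against High: payoffs -5, 7, 6 → best response Low.
Plant 1 against Max: payoffs 4, 2, 0 → best response Idle.
Plant 2 against Idle: payoffs -3, 3, 5 → best response Max.
Plant 2 against Low: payoffs 8, 4, -3 → best response Medium.
Plant 2 against Medium: payoffs -6, 1, -9 → best response High.
Mutual best responses: (Idle, Max).

The unique pure-strategy Nash equilibrium is (Idle, Max).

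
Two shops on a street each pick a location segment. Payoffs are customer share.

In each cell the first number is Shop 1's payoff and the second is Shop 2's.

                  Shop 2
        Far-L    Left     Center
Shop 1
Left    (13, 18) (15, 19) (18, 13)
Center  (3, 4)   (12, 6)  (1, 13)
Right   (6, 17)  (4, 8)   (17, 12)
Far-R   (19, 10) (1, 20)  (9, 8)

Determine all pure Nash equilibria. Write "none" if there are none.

(Left, Left)

(Left, Far-L): Shop 1 can switch to Far-R (13 → 19). Not NE.
(Left, Left): Shop 1 gets 15, best alternative 12; Shop 2 gets 19, best alternative 18. No profitable deviation — NE.
(Left, Center): Shop 2 can switch to Far-L (13 → 18). Not NE.
(Center, Far-L): Shop 1 can switch to Left (3 → 13). Not NE.
(Center, Left): Shop 1 can switch to Left (12 → 15). Not NE.
(Center, Center): Shop 1 can switch to Left (1 → 18). Not NE.
(Right, Far-L): Shop 1 can switch to Left (6 → 13). Not NE.
(Right, Left): Shop 1 can switch to Left (4 → 15). Not NE.
(Right, Center): Shop 1 can switch to Left (17 → 18). Not NE.
(Far-R, Far-L): Shop 2 can switch to Left (10 → 20). Not NE.
(Far-R, Left): Shop 1 can switch to Left (1 → 15). Not NE.
(The remaining 1 profile has a profitable deviation by the same check.)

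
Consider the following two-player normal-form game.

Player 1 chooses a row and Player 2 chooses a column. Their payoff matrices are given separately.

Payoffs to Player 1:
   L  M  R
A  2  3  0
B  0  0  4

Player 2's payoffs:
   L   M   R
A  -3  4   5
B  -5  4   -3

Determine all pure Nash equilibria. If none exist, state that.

No pure-strategy Nash equilibrium.

(A, L): Player 2 can switch to M (-3 → 4). Not NE.
(A, M): Player 2 can switch to R (4 → 5). Not NE.
(A, R): Player 1 can switch to B (0 → 4). Not NE.
(B, L): Player 1 can switch to A (0 → 2). Not NE.
(B, M): Player 1 can switch to A (0 → 3). Not NE.
(B, R): Player 2 can switch to M (-3 → 4). Not NE.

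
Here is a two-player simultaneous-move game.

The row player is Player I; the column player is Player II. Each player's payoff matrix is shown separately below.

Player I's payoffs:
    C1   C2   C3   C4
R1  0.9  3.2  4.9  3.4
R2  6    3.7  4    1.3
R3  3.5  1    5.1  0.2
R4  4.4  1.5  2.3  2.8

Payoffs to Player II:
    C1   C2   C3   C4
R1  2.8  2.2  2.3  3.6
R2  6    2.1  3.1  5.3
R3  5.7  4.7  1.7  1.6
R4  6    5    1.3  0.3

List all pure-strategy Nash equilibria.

Pure-strategy Nash equilibria: (R1, C4), (R2, C1)

Check each profile: it is a Nash equilibrium iff no player can strictly gain by switching unilaterally.
(R1, C1): Player I can switch to R2 (0.9 → 6). Not NE.
(R1, C2): Player I can switch to R2 (3.2 → 3.7). Not NE.
(R1, C3): Player I can switch to R3 (4.9 → 5.1). Not NE.
(R1, C4): Player I gets 3.4, best alternative 2.8; Player II gets 3.6, best alternative 2.8. No profitable deviation — NE.
(R2, C1): Player I gets 6, best alternative 4.4; Player II gets 6, best alternative 5.3. No profitable deviation — NE.
(R2, C2): Player II can switch to C1 (2.1 → 6). Not NE.
(R2, C3): Player I can switch to R1 (4 → 4.9). Not NE.
(R2, C4): Player I can switch to R1 (1.3 → 3.4). Not NE.
(The remaining 8 profiles each have a profitable deviation by the same check.)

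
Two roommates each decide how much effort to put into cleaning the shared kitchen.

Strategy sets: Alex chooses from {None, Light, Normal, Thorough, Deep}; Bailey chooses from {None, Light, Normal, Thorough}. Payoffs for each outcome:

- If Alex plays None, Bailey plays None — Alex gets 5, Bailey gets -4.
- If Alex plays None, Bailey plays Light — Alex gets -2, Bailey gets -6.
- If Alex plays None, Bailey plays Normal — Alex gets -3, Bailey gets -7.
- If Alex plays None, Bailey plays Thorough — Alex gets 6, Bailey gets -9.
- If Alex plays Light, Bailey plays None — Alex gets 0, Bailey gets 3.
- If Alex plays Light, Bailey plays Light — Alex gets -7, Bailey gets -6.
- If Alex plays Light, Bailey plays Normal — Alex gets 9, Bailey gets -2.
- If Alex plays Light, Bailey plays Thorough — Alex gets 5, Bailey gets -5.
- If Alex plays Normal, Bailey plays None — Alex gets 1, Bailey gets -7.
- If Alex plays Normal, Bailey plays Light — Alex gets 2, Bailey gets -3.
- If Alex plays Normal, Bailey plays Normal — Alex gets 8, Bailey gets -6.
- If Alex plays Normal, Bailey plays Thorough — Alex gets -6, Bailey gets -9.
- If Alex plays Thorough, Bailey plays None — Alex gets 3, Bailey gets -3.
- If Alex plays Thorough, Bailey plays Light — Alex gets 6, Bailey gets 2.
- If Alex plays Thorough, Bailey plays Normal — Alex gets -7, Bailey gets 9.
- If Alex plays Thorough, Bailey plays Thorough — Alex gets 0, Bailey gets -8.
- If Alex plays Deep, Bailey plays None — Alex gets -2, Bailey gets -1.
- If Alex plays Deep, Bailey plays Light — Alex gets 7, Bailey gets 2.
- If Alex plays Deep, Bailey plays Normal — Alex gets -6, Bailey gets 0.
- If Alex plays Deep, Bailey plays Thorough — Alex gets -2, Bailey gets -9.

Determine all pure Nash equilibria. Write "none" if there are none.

Alex against None: payoffs 5, 0, 1, 3, -2 → best response None.
Alex against Light: payoffs -2, -7, 2, 6, 7 → best response Deep.
Alex against Normal: payoffs -3, 9, 8, -7, -6 → best response Light.
Alex against Thorough: payoffs 6, 5, -6, 0, -2 → best response None.
Bailey against None: payoffs -4, -6, -7, -9 → best response None.
Bailey against Light: payoffs 3, -6, -2, -5 → best response None.
Bailey against Normal: payoffs -7, -3, -6, -9 → best response Light.
Bailey against Thorough: payoffs -3, 2, 9, -8 → best response Normal.
Bailey against Deep: payoffs -1, 2, 0, -9 → best response Light.
Mutual best responses: (None, None); (Deep, Light).

Pure-strategy Nash equilibria: (None, None); (Deep, Light)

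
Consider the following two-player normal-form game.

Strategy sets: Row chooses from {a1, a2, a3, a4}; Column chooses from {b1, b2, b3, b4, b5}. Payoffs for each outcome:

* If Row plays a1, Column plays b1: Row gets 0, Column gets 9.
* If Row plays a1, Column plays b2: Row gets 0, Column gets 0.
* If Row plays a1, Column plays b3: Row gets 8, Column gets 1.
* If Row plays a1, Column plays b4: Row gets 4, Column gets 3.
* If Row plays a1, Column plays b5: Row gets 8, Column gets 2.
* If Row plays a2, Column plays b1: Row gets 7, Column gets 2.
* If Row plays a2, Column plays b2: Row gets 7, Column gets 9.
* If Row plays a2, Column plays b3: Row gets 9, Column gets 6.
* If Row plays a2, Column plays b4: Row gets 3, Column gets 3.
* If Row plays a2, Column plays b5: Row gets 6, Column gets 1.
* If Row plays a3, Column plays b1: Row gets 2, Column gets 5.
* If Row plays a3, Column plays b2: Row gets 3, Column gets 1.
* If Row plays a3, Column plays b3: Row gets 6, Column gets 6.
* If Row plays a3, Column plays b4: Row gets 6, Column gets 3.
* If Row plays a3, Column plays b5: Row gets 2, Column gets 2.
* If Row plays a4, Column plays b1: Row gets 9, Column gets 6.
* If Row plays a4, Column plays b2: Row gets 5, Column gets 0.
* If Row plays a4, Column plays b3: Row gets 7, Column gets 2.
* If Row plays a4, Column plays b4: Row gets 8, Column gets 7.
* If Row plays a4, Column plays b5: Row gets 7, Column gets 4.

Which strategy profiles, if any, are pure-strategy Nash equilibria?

Pure-strategy Nash equilibria: (a2, b2) and (a4, b4)

(a1, b1): Row can switch to a2 (0 → 7). Not NE.
(a1, b2): Row can switch to a2 (0 → 7). Not NE.
(a1, b3): Row can switch to a2 (8 → 9). Not NE.
(a1, b4): Row can switch to a3 (4 → 6). Not NE.
(a1, b5): Column can switch to b1 (2 → 9). Not NE.
(a2, b1): Row can switch to a4 (7 → 9). Not NE.
(a2, b2): Row gets 7, best alternative 5; Column gets 9, best alternative 6. No profitable deviation — NE.
(a2, b3): Column can switch to b2 (6 → 9). Not NE.
(a2, b4): Row can switch to a1 (3 → 4). Not NE.
(a2, b5): Row can switch to a1 (6 → 8). Not NE.
(a3, b1): Row can switch to a2 (2 → 7). Not NE.
(a3, b2): Row can switch to a2 (3 → 7). Not NE.
(a3, b3): Row can switch to a1 (6 → 8). Not NE.
(a4, b4): Row gets 8, best alternative 6; Column gets 7, best alternative 6. No profitable deviation — NE.
(The remaining 6 profiles each have a profitable deviation by the same check.)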